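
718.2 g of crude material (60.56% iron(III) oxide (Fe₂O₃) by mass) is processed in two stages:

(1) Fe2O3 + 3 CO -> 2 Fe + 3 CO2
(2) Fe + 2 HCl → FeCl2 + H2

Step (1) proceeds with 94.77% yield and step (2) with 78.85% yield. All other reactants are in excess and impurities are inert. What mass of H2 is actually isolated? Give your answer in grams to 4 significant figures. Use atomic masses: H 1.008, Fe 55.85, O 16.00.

8.206 g

Pure Fe2O3 = 718.2 × 0.6056 = 434.94 g.
M(Fe2O3) = 2(55.85) + 3(16.00) = 159.70 g/mol.
M(H2) = 2(1.008) = 2.016 g/mol.
n(Fe2O3) = 434.94 / 159.70 = 2.7235 mol.
Step 1 (Fe2O3:Fe = 1:2): theoretical n(Fe) = 5.4470 mol; at 94.77% yield, n(Fe) = 5.1621 mol.
Step 2 (Fe:H2 = 1:1): theoretical n(H2) = 5.1621 mol, so theoretical mass = 5.1621 × 2.016 = 10.407 g.
At 78.85% yield, actual mass of H2 = 10.407 × 0.7885 = 8.2058 g.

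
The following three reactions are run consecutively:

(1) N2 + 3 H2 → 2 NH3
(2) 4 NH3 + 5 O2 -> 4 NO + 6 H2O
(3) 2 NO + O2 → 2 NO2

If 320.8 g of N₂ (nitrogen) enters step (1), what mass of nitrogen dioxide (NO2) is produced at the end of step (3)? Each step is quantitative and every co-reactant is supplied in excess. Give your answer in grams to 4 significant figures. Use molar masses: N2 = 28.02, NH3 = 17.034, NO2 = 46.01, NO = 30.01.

1054 g

n(N2) = 320.8 / 28.02 = 11.449 mol.
Reaction (1): N2→NH3 ratio 1:2 ⇒ n(NH3) = 22.898 mol.
Reaction (2): NH3→NO ratio 4:4 ⇒ n(NO) = 22.898 mol.
Reaction (3): NO→NO2 ratio 2:2 ⇒ n(NO2) = 22.898 mol.
Mass of NO2 = 22.898 × 46.01 = 1053.5 g.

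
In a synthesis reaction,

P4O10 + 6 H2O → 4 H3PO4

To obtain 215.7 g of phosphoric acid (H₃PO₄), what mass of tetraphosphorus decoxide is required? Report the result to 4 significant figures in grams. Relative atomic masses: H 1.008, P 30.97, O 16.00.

156.2 g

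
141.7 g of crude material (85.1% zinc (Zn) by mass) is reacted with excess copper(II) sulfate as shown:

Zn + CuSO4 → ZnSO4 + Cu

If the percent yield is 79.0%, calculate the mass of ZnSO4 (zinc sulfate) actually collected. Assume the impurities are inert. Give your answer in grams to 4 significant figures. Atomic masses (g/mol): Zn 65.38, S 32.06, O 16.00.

235.2 g

Pure Zn available = 141.7 g × 0.851 = 120.59 g.
M(Zn) = 65.38 g/mol.
M(ZnSO4) = 65.38 + 32.06 + 4(16.00) = 161.44 g/mol.
n(Zn) = 120.59 g / 65.38 g/mol = 1.8444 mol.
From the equation the Zn:ZnSO4 mole ratio is 1:1, so n(ZnSO4) = 1.8444 × 1/1 = 1.8444 mol.
Mass of ZnSO4 = 1.8444 mol × 161.44 g/mol = 297.76 g.
Actual mass collected = 297.76 g × 0.790 = 235.23 g.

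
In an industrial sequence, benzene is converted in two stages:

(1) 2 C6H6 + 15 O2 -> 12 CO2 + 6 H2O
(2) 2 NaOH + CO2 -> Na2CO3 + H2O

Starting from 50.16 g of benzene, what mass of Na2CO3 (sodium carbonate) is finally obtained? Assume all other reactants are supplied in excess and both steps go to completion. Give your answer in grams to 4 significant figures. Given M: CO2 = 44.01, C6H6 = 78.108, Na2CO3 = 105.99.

n(C6H6) = 50.160 / 78.108 = 0.64219 mol.
Step 1 gives a 2:12 ratio of C6H6 to CO2, so n(CO2) = 3.8531 mol.
In step 2 the CO2:Na2CO3 ratio is 1:1, so n(Na2CO3) = 3.8531 mol.
Mass of Na2CO3 = 3.8531 × 105.99 = 408.39 g.

408.4 g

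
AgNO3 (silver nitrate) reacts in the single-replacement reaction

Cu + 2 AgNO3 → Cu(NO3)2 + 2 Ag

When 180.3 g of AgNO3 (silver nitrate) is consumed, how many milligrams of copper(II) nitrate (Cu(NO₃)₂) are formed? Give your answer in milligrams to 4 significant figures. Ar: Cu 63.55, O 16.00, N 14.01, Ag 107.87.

M(AgNO3) = 107.87 + 14.01 + 3(16.00) = 169.88 g/mol.
M(Cu(NO3)2) = 63.55 + 2(14.01) + 6(16.00) = 187.57 g/mol.
n(AgNO3) = 180.30 g / 169.88 g/mol = 1.0613 mol.
From the equation the AgNO3:Cu(NO3)2 mole ratio is 2:1, so n(Cu(NO3)2) = 1.0613 × 1/2 = 0.53067 mol.
Mass of Cu(NO3)2 = 0.53067 mol × 187.57 g/mol = 99.538 g.
Converting to mg: 99.538 g = 99540 mg.

99540 mg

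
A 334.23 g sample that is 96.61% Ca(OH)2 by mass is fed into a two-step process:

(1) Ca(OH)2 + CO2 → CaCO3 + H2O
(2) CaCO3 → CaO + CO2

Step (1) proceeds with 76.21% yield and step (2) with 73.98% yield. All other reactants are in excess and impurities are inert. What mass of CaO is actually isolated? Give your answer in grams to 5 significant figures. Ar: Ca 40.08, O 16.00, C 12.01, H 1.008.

137.79 g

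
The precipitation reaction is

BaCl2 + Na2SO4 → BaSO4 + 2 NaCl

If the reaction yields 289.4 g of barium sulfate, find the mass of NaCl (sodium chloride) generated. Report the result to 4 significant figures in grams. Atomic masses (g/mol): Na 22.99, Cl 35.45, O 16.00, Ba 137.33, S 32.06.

144.9 g

M(BaSO4) = 137.33 + 32.06 + 4(16.00) = 233.39 g/mol.
M(NaCl) = 22.99 + 35.45 = 58.44 g/mol.
n(BaSO4) = 289.40 g / 233.39 g/mol = 1.2400 mol.
From the equation the BaSO4:NaCl mole ratio is 1:2, so n(NaCl) = 1.2400 × 2/1 = 2.4800 mol.
Mass of NaCl = 2.4800 mol × 58.44 g/mol = 144.93 g.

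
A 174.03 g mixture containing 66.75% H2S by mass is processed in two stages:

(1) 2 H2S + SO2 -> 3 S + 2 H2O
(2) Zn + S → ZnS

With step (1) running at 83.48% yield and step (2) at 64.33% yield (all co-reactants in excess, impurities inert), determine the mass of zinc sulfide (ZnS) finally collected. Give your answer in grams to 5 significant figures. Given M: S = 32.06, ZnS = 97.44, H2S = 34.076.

Pure H2S = 174.03 × 0.6675 = 116.165 g.
n(H2S) = 116.165 / 34.076 = 3.40900 mol.
Step 1 (H2S:S = 2:3): theoretical n(S) = 5.11350 mol; at 83.48% yield, n(S) = 4.26875 mol.
Step 2 (S:ZnS = 1:1): theoretical n(ZnS) = 4.26875 mol, so theoretical mass = 4.26875 × 97.44 = 415.947 g.
At 64.33% yield, actual mass of ZnS = 415.947 × 0.6433 = 267.579 g.

267.58 g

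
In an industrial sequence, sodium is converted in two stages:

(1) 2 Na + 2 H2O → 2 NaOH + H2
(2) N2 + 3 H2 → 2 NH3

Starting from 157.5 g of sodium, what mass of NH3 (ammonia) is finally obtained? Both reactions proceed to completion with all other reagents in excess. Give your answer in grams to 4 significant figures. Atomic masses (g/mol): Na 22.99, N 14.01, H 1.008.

38.90 g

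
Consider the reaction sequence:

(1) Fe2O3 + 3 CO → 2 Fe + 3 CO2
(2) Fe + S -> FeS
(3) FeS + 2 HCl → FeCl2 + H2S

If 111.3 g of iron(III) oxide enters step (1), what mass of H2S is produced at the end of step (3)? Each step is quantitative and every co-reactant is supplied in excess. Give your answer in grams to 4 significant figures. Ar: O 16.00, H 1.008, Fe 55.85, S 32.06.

47.50 g

M(Fe2O3) = 2(55.85) + 3(16.00) = 159.70 g/mol.
M(H2S) = 2(1.008) + 32.06 = 34.076 g/mol.
n(Fe2O3) = 111.3 / 159.70 = 0.69693 mol.
Reaction (1): Fe2O3→Fe ratio 1:2 ⇒ n(Fe) = 1.3939 mol.
Reaction (2): Fe→FeS ratio 1:1 ⇒ n(FeS) = 1.3939 mol.
Reaction (3): FeS→H2S ratio 1:1 ⇒ n(H2S) = 1.3939 mol.
Mass of H2S = 1.3939 × 34.076 = 47.497 g.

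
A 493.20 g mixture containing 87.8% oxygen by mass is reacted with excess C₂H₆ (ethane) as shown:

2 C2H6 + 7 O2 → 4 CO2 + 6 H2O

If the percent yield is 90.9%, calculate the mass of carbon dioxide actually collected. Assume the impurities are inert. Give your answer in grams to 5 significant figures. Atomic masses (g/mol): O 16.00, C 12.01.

309.35 g

Pure O2 available = 493.20 g × 0.878 = 433.030 g.
M(O2) = 2(16.00) = 32.00 g/mol.
M(CO2) = 12.01 + 2(16.00) = 44.01 g/mol.
n(O2) = 433.030 g / 32.00 g/mol = 13.5322 mol.
From the equation the O2:CO2 mole ratio is 7:4, so n(CO2) = 13.5322 × 4/7 = 7.73267 mol.
Mass of CO2 = 7.73267 mol × 44.01 g/mol = 340.315 g.
Actual mass collected = 340.315 g × 0.909 = 309.346 g.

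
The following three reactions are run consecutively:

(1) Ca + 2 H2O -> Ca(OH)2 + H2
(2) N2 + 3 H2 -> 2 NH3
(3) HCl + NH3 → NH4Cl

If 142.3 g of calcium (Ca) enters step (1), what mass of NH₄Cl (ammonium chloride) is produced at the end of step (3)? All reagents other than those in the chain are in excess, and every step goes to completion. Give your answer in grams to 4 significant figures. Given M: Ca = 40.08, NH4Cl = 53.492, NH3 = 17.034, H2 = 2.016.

n(Ca) = 142.3 / 40.08 = 3.5504 mol.
Reaction (1): Ca→H2 ratio 1:1 ⇒ n(H2) = 3.5504 mol.
Reaction (2): H2→NH3 ratio 3:2 ⇒ n(NH3) = 2.3669 mol.
Reaction (3): NH3→NH4Cl ratio 1:1 ⇒ n(NH4Cl) = 2.3669 mol.
Mass of NH4Cl = 2.3669 × 53.492 = 126.61 g.

126.6 g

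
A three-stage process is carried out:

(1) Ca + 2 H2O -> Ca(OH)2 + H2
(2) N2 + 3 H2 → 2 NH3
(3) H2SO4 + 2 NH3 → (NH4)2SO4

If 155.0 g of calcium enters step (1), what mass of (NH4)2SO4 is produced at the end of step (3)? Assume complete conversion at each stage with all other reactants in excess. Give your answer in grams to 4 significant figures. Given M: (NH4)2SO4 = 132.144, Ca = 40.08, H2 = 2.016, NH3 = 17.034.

170.3 g

n(Ca) = 155.0 / 40.08 = 3.8673 mol.
Reaction (1): Ca→H2 ratio 1:1 ⇒ n(H2) = 3.8673 mol.
Reaction (2): H2→NH3 ratio 3:2 ⇒ n(NH3) = 2.5782 mol.
Reaction (3): NH3→(NH4)2SO4 ratio 2:1 ⇒ n((NH4)2SO4) = 1.2891 mol.
Mass of (NH4)2SO4 = 1.2891 × 132.144 = 170.35 g.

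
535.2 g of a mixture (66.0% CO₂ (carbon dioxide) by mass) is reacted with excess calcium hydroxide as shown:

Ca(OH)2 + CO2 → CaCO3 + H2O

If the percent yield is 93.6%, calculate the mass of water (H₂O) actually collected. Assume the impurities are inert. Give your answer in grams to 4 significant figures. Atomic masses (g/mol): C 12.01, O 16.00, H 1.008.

135.3 g

Pure CO2 available = 535.2 g × 0.660 = 353.23 g.
M(CO2) = 12.01 + 2(16.00) = 44.01 g/mol.
M(H2O) = 2(1.008) + 16.00 = 18.016 g/mol.
n(CO2) = 353.23 g / 44.01 g/mol = 8.0262 mol.
From the equation the CO2:H2O mole ratio is 1:1, so n(H2O) = 8.0262 × 1/1 = 8.0262 mol.
Mass of H2O = 8.0262 mol × 18.016 g/mol = 144.60 g.
Actual mass collected = 144.60 g × 0.936 = 135.35 g.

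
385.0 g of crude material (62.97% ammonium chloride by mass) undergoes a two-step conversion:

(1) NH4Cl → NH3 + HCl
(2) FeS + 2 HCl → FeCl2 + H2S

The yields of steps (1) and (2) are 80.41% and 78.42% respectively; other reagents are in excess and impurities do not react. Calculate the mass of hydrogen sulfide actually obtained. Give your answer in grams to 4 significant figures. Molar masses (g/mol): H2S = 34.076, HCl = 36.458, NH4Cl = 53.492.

Pure NH4Cl = 385.0 × 0.6297 = 242.43 g.
n(NH4Cl) = 242.43 / 53.492 = 4.5322 mol.
Step 1 (NH4Cl:HCl = 1:1): theoretical n(HCl) = 4.5322 mol; at 80.41% yield, n(HCl) = 3.6443 mol.
Step 2 (HCl:H2S = 2:1): theoretical n(H2S) = 1.8222 mol, so theoretical mass = 1.8222 × 34.076 = 62.092 g.
At 78.42% yield, actual mass of H2S = 62.092 × 0.7842 = 48.692 g.

48.69 g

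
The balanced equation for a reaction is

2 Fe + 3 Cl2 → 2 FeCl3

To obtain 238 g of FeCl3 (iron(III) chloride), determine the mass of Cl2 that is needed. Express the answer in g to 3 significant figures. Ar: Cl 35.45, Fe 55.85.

156 g

M(FeCl3) = 55.85 + 3(35.45) = 162.20 g/mol.
M(Cl2) = 2(35.45) = 70.90 g/mol.
n(FeCl3) = 238.0 g / 162.20 g/mol = 1.467 mol.
From the equation the FeCl3:Cl2 mole ratio is 2:3, so n(Cl2) = 1.467 × 3/2 = 2.201 mol.
Mass of Cl2 = 2.201 mol × 70.90 g/mol = 156.0 g.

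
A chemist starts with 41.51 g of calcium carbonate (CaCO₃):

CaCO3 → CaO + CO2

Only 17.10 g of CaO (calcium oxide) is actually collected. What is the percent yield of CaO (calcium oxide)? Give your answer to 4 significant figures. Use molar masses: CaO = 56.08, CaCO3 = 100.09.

73.52 %

n(CaCO3) = 41.510 g / 100.09 g/mol = 0.41473 mol.
From the equation the CaCO3:CaO mole ratio is 1:1, so n(CaO) = 0.41473 × 1/1 = 0.41473 mol.
Mass of CaO = 0.41473 mol × 56.08 g/mol = 23.258 g.
This is the theoretical yield. Percent yield = 17.10 g / 23.258 g × 100% = 73.523%.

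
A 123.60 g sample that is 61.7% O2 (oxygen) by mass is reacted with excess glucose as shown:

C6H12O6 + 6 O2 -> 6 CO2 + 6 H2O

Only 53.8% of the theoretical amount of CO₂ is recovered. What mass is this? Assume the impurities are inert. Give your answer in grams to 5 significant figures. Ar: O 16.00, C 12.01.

Pure O2 available = 123.60 g × 0.617 = 76.2612 g.
M(O2) = 2(16.00) = 32.00 g/mol.
M(CO2) = 12.01 + 2(16.00) = 44.01 g/mol.
n(O2) = 76.2612 g / 32.00 g/mol = 2.38316 mol.
From the equation the O2:CO2 mole ratio is 6:6, so n(CO2) = 2.38316 × 6/6 = 2.38316 mol.
Mass of CO2 = 2.38316 mol × 44.01 g/mol = 104.883 g.
Actual mass collected = 104.883 g × 0.538 = 56.4270 g.

56.427 g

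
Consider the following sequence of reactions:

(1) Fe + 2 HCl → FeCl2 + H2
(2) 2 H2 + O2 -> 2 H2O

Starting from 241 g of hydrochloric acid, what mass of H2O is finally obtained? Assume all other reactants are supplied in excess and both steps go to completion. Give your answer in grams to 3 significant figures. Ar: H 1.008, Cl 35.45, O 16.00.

M(HCl) = 1.008 + 35.45 = 36.458 g/mol.
M(H2O) = 2(1.008) + 16.00 = 18.016 g/mol.
n(HCl) = 241.0 / 36.458 = 6.610 mol.
Step 1 gives a 2:1 ratio of HCl to H2, so n(H2) = 3.305 mol.
In step 2 the H2:H2O ratio is 2:2, so n(H2O) = 3.305 mol.
Mass of H2O = 3.305 × 18.016 = 59.55 g.

59.5 g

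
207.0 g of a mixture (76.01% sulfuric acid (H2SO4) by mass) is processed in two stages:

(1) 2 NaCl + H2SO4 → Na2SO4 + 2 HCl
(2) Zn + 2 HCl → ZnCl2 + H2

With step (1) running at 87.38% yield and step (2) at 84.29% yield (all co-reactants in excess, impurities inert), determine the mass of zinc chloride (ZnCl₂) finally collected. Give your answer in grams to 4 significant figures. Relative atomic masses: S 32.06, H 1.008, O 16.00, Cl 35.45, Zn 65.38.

Pure H2SO4 = 207.0 × 0.7601 = 157.34 g.
M(H2SO4) = 2(1.008) + 32.06 + 4(16.00) = 98.076 g/mol.
M(ZnCl2) = 65.38 + 2(35.45) = 136.28 g/mol.
n(H2SO4) = 157.34 / 98.076 = 1.6043 mol.
Step 1 (H2SO4:HCl = 1:2): theoretical n(HCl) = 3.2085 mol; at 87.38% yield, n(HCl) = 2.8036 mol.
Step 2 (HCl:ZnCl2 = 2:1): theoretical n(ZnCl2) = 1.4018 mol, so theoretical mass = 1.4018 × 136.28 = 191.04 g.
At 84.29% yield, actual mass of ZnCl2 = 191.04 × 0.8429 = 161.03 g.

161.0 g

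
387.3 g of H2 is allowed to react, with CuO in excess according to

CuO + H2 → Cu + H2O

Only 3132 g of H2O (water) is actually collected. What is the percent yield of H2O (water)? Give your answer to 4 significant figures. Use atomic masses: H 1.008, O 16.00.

M(H2) = 2(1.008) = 2.016 g/mol.
M(H2O) = 2(1.008) + 16.00 = 18.016 g/mol.
n(H2) = 387.30 g / 2.016 g/mol = 192.11 mol.
From the equation the H2:H2O mole ratio is 1:1, so n(H2O) = 192.11 × 1/1 = 192.11 mol.
Mass of H2O = 192.11 mol × 18.016 g/mol = 3461.1 g.
This is the theoretical yield. Percent yield = 3132 g / 3461.1 g × 100% = 90.491%.

90.49 %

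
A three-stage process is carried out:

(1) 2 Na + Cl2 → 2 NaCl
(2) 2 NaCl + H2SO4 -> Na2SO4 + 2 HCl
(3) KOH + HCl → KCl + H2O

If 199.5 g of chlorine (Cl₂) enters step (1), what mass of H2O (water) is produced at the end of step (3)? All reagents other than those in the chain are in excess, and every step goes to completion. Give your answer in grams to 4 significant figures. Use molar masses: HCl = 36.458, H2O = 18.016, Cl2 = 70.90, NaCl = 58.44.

101.4 g

n(Cl2) = 199.5 / 70.90 = 2.8138 mol.
Reaction (1): Cl2→NaCl ratio 1:2 ⇒ n(NaCl) = 5.6276 mol.
Reaction (2): NaCl→HCl ratio 2:2 ⇒ n(HCl) = 5.6276 mol.
Reaction (3): HCl→H2O ratio 1:1 ⇒ n(H2O) = 5.6276 mol.
Mass of H2O = 5.6276 × 18.016 = 101.39 g.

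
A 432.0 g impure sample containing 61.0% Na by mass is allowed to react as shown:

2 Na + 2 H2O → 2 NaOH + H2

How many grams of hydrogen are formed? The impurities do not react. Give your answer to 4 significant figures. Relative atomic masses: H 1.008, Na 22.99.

Mass of pure Na = 432.0 g × 0.610 = 263.52 g.
M(Na) = 22.99 g/mol.
M(H2) = 2(1.008) = 2.016 g/mol.
n(Na) = 263.52 g / 22.99 g/mol = 11.462 mol.
From the equation the Na:H2 mole ratio is 2:1, so n(H2) = 11.462 × 1/2 = 5.7312 mol.
Mass of H2 = 5.7312 mol × 2.016 g/mol = 11.554 g.

11.55 g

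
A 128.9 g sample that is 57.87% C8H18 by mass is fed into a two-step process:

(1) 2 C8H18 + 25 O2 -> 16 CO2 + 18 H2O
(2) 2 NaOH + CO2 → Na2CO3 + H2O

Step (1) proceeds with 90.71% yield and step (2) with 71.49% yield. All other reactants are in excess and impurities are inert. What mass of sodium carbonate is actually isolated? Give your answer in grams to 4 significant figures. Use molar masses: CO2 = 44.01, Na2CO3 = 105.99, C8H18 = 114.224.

359.1 g

Pure C8H18 = 128.9 × 0.5787 = 74.594 g.
n(C8H18) = 74.594 / 114.224 = 0.65305 mol.
Step 1 (C8H18:CO2 = 2:16): theoretical n(CO2) = 5.2244 mol; at 90.71% yield, n(CO2) = 4.7391 mol.
Step 2 (CO2:Na2CO3 = 1:1): theoretical n(Na2CO3) = 4.7391 mol, so theoretical mass = 4.7391 × 105.99 = 502.30 g.
At 71.49% yield, actual mass of Na2CO3 = 502.30 × 0.7149 = 359.09 g.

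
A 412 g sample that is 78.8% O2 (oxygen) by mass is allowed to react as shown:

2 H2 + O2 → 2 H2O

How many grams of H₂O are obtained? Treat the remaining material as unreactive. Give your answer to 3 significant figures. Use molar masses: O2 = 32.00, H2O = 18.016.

366 g

Mass of pure O2 = 412 g × 0.788 = 324.7 g.
n(O2) = 324.7 g / 32.00 g/mol = 10.15 mol.
From the equation the O2:H2O mole ratio is 1:2, so n(H2O) = 10.15 × 2/1 = 20.29 mol.
Mass of H2O = 20.29 mol × 18.016 g/mol = 365.6 g.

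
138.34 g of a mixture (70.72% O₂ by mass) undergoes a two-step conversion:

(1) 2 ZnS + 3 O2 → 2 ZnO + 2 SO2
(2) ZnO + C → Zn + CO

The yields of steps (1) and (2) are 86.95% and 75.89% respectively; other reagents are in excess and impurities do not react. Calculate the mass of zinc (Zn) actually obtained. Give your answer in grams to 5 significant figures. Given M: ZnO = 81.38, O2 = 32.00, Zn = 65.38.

Pure O2 = 138.34 × 0.7072 = 97.8340 g.
n(O2) = 97.8340 / 32.00 = 3.05731 mol.
Step 1 (O2:ZnO = 3:2): theoretical n(ZnO) = 2.03821 mol; at 86.95% yield, n(ZnO) = 1.77222 mol.
Step 2 (ZnO:Zn = 1:1): theoretical n(Zn) = 1.77222 mol, so theoretical mass = 1.77222 × 65.38 = 115.868 g.
At 75.89% yield, actual mass of Zn = 115.868 × 0.7589 = 87.9322 g.

87.932 g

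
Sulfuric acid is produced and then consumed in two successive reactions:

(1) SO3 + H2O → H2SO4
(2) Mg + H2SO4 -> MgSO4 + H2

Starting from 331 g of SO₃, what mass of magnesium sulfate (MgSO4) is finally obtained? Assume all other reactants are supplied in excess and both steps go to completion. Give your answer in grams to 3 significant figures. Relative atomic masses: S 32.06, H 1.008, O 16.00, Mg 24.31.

498 g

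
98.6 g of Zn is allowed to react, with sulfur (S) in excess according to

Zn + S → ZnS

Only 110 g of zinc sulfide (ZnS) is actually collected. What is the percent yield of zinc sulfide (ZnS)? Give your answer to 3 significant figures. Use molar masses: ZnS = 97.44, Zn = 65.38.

74.9 %

n(Zn) = 98.60 g / 65.38 g/mol = 1.508 mol.
From the equation the Zn:ZnS mole ratio is 1:1, so n(ZnS) = 1.508 × 1/1 = 1.508 mol.
Mass of ZnS = 1.508 mol × 97.44 g/mol = 146.9 g.
This is the theoretical yield. Percent yield = 110 g / 146.9 g × 100% = 74.86%.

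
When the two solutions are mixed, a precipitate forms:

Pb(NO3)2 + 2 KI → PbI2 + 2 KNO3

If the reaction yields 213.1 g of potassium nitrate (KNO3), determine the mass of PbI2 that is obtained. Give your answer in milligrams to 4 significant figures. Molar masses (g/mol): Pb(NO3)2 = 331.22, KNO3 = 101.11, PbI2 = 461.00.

485800 mg

n(KNO3) = 213.10 g / 101.11 g/mol = 2.1076 mol.
From the equation the KNO3:PbI2 mole ratio is 2:1, so n(PbI2) = 2.1076 × 1/2 = 1.0538 mol.
Mass of PbI2 = 1.0538 mol × 461.00 g/mol = 485.80 g.
Converting to mg: 485.80 g = 485800 mg.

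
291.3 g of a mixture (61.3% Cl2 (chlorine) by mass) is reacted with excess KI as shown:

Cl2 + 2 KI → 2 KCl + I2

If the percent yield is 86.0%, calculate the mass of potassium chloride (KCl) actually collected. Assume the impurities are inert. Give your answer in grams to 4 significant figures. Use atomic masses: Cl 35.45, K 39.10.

322.9 g

Pure Cl2 available = 291.3 g × 0.613 = 178.57 g.
M(Cl2) = 2(35.45) = 70.90 g/mol.
M(KCl) = 39.10 + 35.45 = 74.55 g/mol.
n(Cl2) = 178.57 g / 70.90 g/mol = 2.5186 mol.
From the equation the Cl2:KCl mole ratio is 1:2, so n(KCl) = 2.5186 × 2/1 = 5.0371 mol.
Mass of KCl = 5.0371 mol × 74.55 g/mol = 375.52 g.
Actual mass collected = 375.52 g × 0.860 = 322.95 g.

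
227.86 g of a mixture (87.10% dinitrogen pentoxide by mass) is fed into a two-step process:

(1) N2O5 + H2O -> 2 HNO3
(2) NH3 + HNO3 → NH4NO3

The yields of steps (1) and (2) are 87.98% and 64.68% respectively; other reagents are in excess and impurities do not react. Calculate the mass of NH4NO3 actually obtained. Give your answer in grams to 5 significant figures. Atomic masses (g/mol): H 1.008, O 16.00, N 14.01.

Pure N2O5 = 227.86 × 0.8710 = 198.466 g.
M(N2O5) = 2(14.01) + 5(16.00) = 108.02 g/mol.
M(NH4NO3) = 2(14.01) + 4(1.008) + 3(16.00) = 80.052 g/mol.
n(N2O5) = 198.466 / 108.02 = 1.83731 mol.
Step 1 (N2O5:HNO3 = 1:2): theoretical n(HNO3) = 3.67462 mol; at 87.98% yield, n(HNO3) = 3.23293 mol.
Step 2 (HNO3:NH4NO3 = 1:1): theoretical n(NH4NO3) = 3.23293 mol, so theoretical mass = 3.23293 × 80.052 = 258.802 g.
At 64.68% yield, actual mass of NH4NO3 = 258.802 × 0.6468 = 167.393 g.

167.39 g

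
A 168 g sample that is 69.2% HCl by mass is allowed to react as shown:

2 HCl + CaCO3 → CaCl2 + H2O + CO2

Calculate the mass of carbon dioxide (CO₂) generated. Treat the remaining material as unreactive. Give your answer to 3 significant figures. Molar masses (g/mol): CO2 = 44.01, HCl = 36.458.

70.2 g

Mass of pure HCl = 168 g × 0.692 = 116.3 g.
n(HCl) = 116.3 g / 36.458 g/mol = 3.189 mol.
From the equation the HCl:CO2 mole ratio is 2:1, so n(CO2) = 3.189 × 1/2 = 1.594 mol.
Mass of CO2 = 1.594 mol × 44.01 g/mol = 70.17 g.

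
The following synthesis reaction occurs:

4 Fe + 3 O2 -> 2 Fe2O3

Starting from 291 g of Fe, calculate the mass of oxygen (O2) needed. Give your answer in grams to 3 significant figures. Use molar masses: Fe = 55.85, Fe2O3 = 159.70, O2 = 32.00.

n(Fe) = 291.0 g / 55.85 g/mol = 5.210 mol.
From the equation the Fe:O2 mole ratio is 4:3, so n(O2) = 5.210 × 3/4 = 3.908 mol.
Mass of O2 = 3.908 mol × 32.00 g/mol = 125.0 g.

125 g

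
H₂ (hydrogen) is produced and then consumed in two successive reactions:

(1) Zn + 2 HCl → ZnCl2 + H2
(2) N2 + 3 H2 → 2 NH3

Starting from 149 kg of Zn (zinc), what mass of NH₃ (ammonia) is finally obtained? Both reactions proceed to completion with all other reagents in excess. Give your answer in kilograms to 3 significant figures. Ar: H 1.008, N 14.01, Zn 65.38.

25.9 kg

M(Zn) = 65.38 g/mol.
M(NH3) = 14.01 + 3(1.008) = 17.034 g/mol.
149 kg = 149000 g.
n(Zn) = 149000 / 65.38 = 2279 mol.
Step 1 gives a 1:1 ratio of Zn to H2, so n(H2) = 2279 mol.
In step 2 the H2:NH3 ratio is 3:2, so n(NH3) = 1519 mol.
Mass of NH3 = 1519 × 17.034 = 25880 g = 25.9 kg.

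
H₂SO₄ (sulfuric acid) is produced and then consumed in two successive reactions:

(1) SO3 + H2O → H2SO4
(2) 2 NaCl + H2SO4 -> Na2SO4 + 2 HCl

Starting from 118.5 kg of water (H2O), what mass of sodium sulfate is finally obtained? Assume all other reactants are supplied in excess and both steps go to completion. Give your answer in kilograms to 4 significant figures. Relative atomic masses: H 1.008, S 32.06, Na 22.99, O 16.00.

M(H2O) = 2(1.008) + 16.00 = 18.016 g/mol.
M(Na2SO4) = 2(22.99) + 32.06 + 4(16.00) = 142.04 g/mol.
118.5 kg = 118500 g.
n(H2O) = 118500 / 18.016 = 6577.5 mol.
Step 1 gives a 1:1 ratio of H2O to H2SO4, so n(H2SO4) = 6577.5 mol.
In step 2 the H2SO4:Na2SO4 ratio is 1:1, so n(Na2SO4) = 6577.5 mol.
Mass of Na2SO4 = 6577.5 × 142.04 = 934270 g = 934.3 kg.

934.3 kg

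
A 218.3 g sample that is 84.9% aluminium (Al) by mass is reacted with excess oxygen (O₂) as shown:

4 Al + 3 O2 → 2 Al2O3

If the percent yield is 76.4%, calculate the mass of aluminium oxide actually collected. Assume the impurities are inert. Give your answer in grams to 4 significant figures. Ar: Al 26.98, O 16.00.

Pure Al available = 218.3 g × 0.849 = 185.34 g.
M(Al) = 26.98 g/mol.
M(Al2O3) = 2(26.98) + 3(16.00) = 101.96 g/mol.
n(Al) = 185.34 g / 26.98 g/mol = 6.8694 mol.
From the equation the Al:Al2O3 mole ratio is 4:2, so n(Al2O3) = 6.8694 × 2/4 = 3.4347 mol.
Mass of Al2O3 = 3.4347 mol × 101.96 g/mol = 350.20 g.
Actual mass collected = 350.20 g × 0.764 = 267.55 g.

267.6 g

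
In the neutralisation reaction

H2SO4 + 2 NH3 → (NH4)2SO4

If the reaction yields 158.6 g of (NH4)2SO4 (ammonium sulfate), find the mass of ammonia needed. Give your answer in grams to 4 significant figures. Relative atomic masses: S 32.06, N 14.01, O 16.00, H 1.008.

M((NH4)2SO4) = 2(14.01) + 8(1.008) + 32.06 + 4(16.00) = 132.144 g/mol.
M(NH3) = 14.01 + 3(1.008) = 17.034 g/mol.
n((NH4)2SO4) = 158.60 g / 132.144 g/mol = 1.2002 mol.
From the equation the (NH4)2SO4:NH3 mole ratio is 1:2, so n(NH3) = 1.2002 × 2/1 = 2.4004 mol.
Mass of NH3 = 2.4004 mol × 17.034 g/mol = 40.889 g.

40.89 g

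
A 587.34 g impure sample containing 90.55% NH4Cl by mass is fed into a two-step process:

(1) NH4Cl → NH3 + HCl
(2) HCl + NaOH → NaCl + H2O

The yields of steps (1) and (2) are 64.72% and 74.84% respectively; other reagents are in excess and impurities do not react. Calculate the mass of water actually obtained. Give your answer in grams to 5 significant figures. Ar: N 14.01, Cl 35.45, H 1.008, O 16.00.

86.760 g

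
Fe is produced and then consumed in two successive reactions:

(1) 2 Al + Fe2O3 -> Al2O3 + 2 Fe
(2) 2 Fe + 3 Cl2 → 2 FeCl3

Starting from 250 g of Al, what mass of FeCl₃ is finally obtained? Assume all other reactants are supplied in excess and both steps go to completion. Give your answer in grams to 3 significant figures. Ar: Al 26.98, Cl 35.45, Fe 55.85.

M(Al) = 26.98 g/mol.
M(FeCl3) = 55.85 + 3(35.45) = 162.20 g/mol.
n(Al) = 250.0 / 26.98 = 9.266 mol.
Step 1 gives a 2:2 ratio of Al to Fe, so n(Fe) = 9.266 mol.
In step 2 the Fe:FeCl3 ratio is 2:2, so n(FeCl3) = 9.266 mol.
Mass of FeCl3 = 9.266 × 162.20 = 1503 g.

1500 g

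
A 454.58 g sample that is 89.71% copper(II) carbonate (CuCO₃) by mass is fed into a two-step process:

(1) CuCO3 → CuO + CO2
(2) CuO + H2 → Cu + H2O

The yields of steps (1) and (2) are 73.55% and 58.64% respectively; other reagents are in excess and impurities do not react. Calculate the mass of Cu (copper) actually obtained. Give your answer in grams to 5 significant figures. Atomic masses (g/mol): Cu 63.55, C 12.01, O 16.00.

Pure CuCO3 = 454.58 × 0.8971 = 407.804 g.
M(CuCO3) = 63.55 + 12.01 + 3(16.00) = 123.56 g/mol.
M(Cu) = 63.55 g/mol.
n(CuCO3) = 407.804 / 123.56 = 3.30045 mol.
Step 1 (CuCO3:CuO = 1:1): theoretical n(CuO) = 3.30045 mol; at 73.55% yield, n(CuO) = 2.42748 mol.
Step 2 (CuO:Cu = 1:1): theoretical n(Cu) = 2.42748 mol, so theoretical mass = 2.42748 × 63.55 = 154.266 g.
At 58.64% yield, actual mass of Cu = 154.266 × 0.5864 = 90.4619 g.

90.462 g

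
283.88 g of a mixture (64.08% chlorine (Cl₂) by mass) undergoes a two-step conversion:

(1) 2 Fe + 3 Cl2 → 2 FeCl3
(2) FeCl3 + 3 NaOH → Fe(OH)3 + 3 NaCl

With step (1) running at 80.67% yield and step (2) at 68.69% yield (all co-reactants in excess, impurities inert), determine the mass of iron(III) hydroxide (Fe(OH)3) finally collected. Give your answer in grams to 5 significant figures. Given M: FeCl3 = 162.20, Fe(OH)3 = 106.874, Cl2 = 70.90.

101.30 g

Pure Cl2 = 283.88 × 0.6408 = 181.910 g.
n(Cl2) = 181.910 / 70.90 = 2.56573 mol.
Step 1 (Cl2:FeCl3 = 3:2): theoretical n(FeCl3) = 1.71049 mol; at 80.67% yield, n(FeCl3) = 1.37985 mol.
Step 2 (FeCl3:Fe(OH)3 = 1:1): theoretical n(Fe(OH)3) = 1.37985 mol, so theoretical mass = 1.37985 × 106.874 = 147.470 g.
At 68.69% yield, actual mass of Fe(OH)3 = 147.470 × 0.6869 = 101.297 g.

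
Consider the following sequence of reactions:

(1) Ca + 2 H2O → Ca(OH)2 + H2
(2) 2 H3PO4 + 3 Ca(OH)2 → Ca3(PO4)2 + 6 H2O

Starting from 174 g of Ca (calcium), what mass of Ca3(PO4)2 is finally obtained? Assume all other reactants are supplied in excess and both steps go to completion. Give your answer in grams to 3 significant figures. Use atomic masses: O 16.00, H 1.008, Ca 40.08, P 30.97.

M(Ca) = 40.08 g/mol.
M(Ca3(PO4)2) = 3(40.08) + 2(30.97) + 8(16.00) = 310.18 g/mol.
n(Ca) = 174.0 / 40.08 = 4.341 mol.
Step 1 gives a 1:1 ratio of Ca to Ca(OH)2, so n(Ca(OH)2) = 4.341 mol.
In step 2 the Ca(OH)2:Ca3(PO4)2 ratio is 3:1, so n(Ca3(PO4)2) = 1.447 mol.
Mass of Ca3(PO4)2 = 1.447 × 310.18 = 448.9 g.

449 g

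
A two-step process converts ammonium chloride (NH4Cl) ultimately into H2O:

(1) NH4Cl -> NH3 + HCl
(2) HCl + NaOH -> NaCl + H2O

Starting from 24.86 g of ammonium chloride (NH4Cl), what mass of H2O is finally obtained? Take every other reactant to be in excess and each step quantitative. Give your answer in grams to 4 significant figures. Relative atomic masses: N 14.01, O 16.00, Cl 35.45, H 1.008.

8.373 g

M(NH4Cl) = 14.01 + 4(1.008) + 35.45 = 53.492 g/mol.
M(H2O) = 2(1.008) + 16.00 = 18.016 g/mol.
n(NH4Cl) = 24.860 / 53.492 = 0.46474 mol.
Step 1 gives a 1:1 ratio of NH4Cl to HCl, so n(HCl) = 0.46474 mol.
In step 2 the HCl:H2O ratio is 1:1, so n(H2O) = 0.46474 mol.
Mass of H2O = 0.46474 × 18.016 = 8.3728 g.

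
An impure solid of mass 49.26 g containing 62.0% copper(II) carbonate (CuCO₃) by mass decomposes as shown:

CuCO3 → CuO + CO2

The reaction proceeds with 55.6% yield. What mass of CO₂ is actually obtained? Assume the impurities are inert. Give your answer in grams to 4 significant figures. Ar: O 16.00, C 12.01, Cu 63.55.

Pure CuCO3 available = 49.26 g × 0.620 = 30.541 g.
M(CuCO3) = 63.55 + 12.01 + 3(16.00) = 123.56 g/mol.
M(CO2) = 12.01 + 2(16.00) = 44.01 g/mol.
n(CuCO3) = 30.541 g / 123.56 g/mol = 0.24718 mol.
From the equation the CuCO3:CO2 mole ratio is 1:1, so n(CO2) = 0.24718 × 1/1 = 0.24718 mol.
Mass of CO2 = 0.24718 mol × 44.01 g/mol = 10.878 g.
Actual mass collected = 10.878 g × 0.556 = 6.0483 g.

6.048 g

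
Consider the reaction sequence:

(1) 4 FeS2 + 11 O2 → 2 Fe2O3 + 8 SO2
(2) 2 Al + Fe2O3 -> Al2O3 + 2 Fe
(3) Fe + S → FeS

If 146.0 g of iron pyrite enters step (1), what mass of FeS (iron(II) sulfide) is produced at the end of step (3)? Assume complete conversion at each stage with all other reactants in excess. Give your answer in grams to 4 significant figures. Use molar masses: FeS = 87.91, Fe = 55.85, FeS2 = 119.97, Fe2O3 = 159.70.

107.0 g

n(FeS2) = 146.0 / 119.97 = 1.2170 mol.
Reaction (1): FeS2→Fe2O3 ratio 4:2 ⇒ n(Fe2O3) = 0.60849 mol.
Reaction (2): Fe2O3→Fe ratio 1:2 ⇒ n(Fe) = 1.2170 mol.
Reaction (3): Fe→FeS ratio 1:1 ⇒ n(FeS) = 1.2170 mol.
Mass of FeS = 1.2170 × 87.91 = 106.98 g.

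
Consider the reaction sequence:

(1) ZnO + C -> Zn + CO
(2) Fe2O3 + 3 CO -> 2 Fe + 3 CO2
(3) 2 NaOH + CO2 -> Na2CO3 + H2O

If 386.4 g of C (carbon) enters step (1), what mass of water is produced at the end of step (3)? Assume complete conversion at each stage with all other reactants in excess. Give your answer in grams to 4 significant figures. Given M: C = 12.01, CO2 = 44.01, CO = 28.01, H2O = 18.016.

579.6 g

n(C) = 386.4 / 12.01 = 32.173 mol.
Reaction (1): C→CO ratio 1:1 ⇒ n(CO) = 32.173 mol.
Reaction (2): CO→CO2 ratio 3:3 ⇒ n(CO2) = 32.173 mol.
Reaction (3): CO2→H2O ratio 1:1 ⇒ n(H2O) = 32.173 mol.
Mass of H2O = 32.173 × 18.016 = 579.63 g.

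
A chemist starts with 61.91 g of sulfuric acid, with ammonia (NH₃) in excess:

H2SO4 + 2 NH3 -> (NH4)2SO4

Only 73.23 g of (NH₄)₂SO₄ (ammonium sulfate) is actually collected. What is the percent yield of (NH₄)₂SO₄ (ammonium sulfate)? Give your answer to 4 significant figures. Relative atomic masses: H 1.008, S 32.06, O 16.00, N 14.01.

M(H2SO4) = 2(1.008) + 32.06 + 4(16.00) = 98.076 g/mol.
M((NH4)2SO4) = 2(14.01) + 8(1.008) + 32.06 + 4(16.00) = 132.144 g/mol.
n(H2SO4) = 61.910 g / 98.076 g/mol = 0.63125 mol.
From the equation the H2SO4:(NH4)2SO4 mole ratio is 1:1, so n((NH4)2SO4) = 0.63125 × 1/1 = 0.63125 mol.
Mass of (NH4)2SO4 = 0.63125 mol × 132.144 g/mol = 83.415 g.
This is the theoretical yield. Percent yield = 73.23 g / 83.415 g × 100% = 87.790%.

87.79 %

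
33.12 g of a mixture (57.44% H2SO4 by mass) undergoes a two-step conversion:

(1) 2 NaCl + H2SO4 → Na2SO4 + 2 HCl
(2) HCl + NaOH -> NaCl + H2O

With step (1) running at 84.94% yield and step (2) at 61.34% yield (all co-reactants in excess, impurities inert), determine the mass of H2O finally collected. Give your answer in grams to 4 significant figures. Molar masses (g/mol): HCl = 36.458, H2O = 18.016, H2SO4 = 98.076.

3.642 g

Pure H2SO4 = 33.12 × 0.5744 = 19.024 g.
n(H2SO4) = 19.024 / 98.076 = 0.19397 mol.
Step 1 (H2SO4:HCl = 1:2): theoretical n(HCl) = 0.38795 mol; at 84.94% yield, n(HCl) = 0.32952 mol.
Step 2 (HCl:H2O = 1:1): theoretical n(H2O) = 0.32952 mol, so theoretical mass = 0.32952 × 18.016 = 5.9367 g.
At 61.34% yield, actual mass of H2O = 5.9367 × 0.6134 = 3.6416 g.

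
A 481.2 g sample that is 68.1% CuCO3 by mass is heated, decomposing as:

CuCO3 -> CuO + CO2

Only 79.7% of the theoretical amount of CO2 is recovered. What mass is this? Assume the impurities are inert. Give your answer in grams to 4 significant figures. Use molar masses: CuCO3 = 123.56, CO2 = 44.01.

Pure CuCO3 available = 481.2 g × 0.681 = 327.70 g.
n(CuCO3) = 327.70 g / 123.56 g/mol = 2.6521 mol.
From the equation the CuCO3:CO2 mole ratio is 1:1, so n(CO2) = 2.6521 × 1/1 = 2.6521 mol.
Mass of CO2 = 2.6521 mol × 44.01 g/mol = 116.72 g.
Actual mass collected = 116.72 g × 0.797 = 93.026 g.

93.03 g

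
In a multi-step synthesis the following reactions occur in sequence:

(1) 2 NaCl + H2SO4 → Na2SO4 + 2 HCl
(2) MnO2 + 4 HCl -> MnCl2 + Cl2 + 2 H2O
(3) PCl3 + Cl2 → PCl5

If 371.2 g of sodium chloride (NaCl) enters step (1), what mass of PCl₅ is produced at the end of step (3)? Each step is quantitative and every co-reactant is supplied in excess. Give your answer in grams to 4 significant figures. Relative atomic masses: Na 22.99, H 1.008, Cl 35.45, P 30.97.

330.6 g

M(NaCl) = 22.99 + 35.45 = 58.44 g/mol.
M(PCl5) = 30.97 + 5(35.45) = 208.22 g/mol.
n(NaCl) = 371.2 / 58.44 = 6.3518 mol.
Reaction (1): NaCl→HCl ratio 2:2 ⇒ n(HCl) = 6.3518 mol.
Reaction (2): HCl→Cl2 ratio 4:1 ⇒ n(Cl2) = 1.5880 mol.
Reaction (3): Cl2→PCl5 ratio 1:1 ⇒ n(PCl5) = 1.5880 mol.
Mass of PCl5 = 1.5880 × 208.22 = 330.64 g.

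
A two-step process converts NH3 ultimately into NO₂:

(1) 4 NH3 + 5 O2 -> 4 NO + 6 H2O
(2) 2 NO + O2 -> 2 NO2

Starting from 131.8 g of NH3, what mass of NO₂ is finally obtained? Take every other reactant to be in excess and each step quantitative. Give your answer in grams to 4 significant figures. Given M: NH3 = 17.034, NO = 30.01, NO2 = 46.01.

356.0 g

n(NH3) = 131.80 / 17.034 = 7.7375 mol.
Step 1 gives a 4:4 ratio of NH3 to NO, so n(NO) = 7.7375 mol.
In step 2 the NO:NO2 ratio is 2:2, so n(NO2) = 7.7375 mol.
Mass of NO2 = 7.7375 × 46.01 = 356.00 g.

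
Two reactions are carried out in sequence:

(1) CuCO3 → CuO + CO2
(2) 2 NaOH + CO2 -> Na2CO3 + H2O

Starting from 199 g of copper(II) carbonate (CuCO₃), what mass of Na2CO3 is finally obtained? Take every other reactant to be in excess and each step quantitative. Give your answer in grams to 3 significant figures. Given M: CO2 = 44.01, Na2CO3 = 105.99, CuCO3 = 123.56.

n(CuCO3) = 199.0 / 123.56 = 1.611 mol.
Step 1 gives a 1:1 ratio of CuCO3 to CO2, so n(CO2) = 1.611 mol.
In step 2 the CO2:Na2CO3 ratio is 1:1, so n(Na2CO3) = 1.611 mol.
Mass of Na2CO3 = 1.611 × 105.99 = 170.7 g.

171 g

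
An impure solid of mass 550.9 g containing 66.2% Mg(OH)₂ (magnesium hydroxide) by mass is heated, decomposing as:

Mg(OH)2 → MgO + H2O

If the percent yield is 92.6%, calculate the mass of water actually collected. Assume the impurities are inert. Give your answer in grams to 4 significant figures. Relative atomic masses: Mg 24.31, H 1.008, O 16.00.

Pure Mg(OH)2 available = 550.9 g × 0.662 = 364.70 g.
M(Mg(OH)2) = 24.31 + 2(16.00) + 2(1.008) = 58.326 g/mol.
M(H2O) = 2(1.008) + 16.00 = 18.016 g/mol.
n(Mg(OH)2) = 364.70 g / 58.326 g/mol = 6.2527 mol.
From the equation the Mg(OH)2:H2O mole ratio is 1:1, so n(H2O) = 6.2527 × 1/1 = 6.2527 mol.
Mass of H2O = 6.2527 mol × 18.016 g/mol = 112.65 g.
Actual mass collected = 112.65 g × 0.926 = 104.31 g.

104.3 g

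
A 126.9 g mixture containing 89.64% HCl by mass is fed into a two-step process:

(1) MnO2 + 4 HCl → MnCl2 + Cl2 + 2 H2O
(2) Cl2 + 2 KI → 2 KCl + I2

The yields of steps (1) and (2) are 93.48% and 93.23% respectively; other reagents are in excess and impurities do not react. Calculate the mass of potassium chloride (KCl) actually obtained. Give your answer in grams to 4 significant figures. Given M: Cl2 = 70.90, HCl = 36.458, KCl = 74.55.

101.4 g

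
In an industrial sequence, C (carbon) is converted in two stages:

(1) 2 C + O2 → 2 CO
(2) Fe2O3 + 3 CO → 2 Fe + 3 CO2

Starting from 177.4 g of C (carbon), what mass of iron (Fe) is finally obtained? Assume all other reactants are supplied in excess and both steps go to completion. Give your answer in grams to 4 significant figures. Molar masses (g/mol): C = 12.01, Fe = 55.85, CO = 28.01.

550.0 g

n(C) = 177.40 / 12.01 = 14.771 mol.
Step 1 gives a 2:2 ratio of C to CO, so n(CO) = 14.771 mol.
In step 2 the CO:Fe ratio is 3:2, so n(Fe) = 9.8473 mol.
Mass of Fe = 9.8473 × 55.85 = 549.97 g.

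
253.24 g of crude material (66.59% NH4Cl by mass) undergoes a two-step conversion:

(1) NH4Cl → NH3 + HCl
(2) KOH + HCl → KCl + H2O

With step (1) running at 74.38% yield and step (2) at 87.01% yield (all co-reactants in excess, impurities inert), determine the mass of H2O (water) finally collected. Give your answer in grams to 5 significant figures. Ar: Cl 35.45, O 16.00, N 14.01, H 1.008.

Pure NH4Cl = 253.24 × 0.6659 = 168.633 g.
M(NH4Cl) = 14.01 + 4(1.008) + 35.45 = 53.492 g/mol.
M(H2O) = 2(1.008) + 16.00 = 18.016 g/mol.
n(NH4Cl) = 168.633 / 53.492 = 3.15248 mol.
Step 1 (NH4Cl:HCl = 1:1): theoretical n(HCl) = 3.15248 mol; at 74.38% yield, n(HCl) = 2.34482 mol.
Step 2 (HCl:H2O = 1:1): theoretical n(H2O) = 2.34482 mol, so theoretical mass = 2.34482 × 18.016 = 42.2442 g.
At 87.01% yield, actual mass of H2O = 42.2442 × 0.8701 = 36.7567 g.

36.757 g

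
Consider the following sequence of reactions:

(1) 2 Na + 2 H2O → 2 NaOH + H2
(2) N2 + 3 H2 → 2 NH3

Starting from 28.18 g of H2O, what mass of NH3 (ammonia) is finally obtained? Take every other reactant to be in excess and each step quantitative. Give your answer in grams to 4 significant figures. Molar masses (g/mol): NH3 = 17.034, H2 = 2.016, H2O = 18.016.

8.881 g

n(H2O) = 28.180 / 18.016 = 1.5642 mol.
Step 1 gives a 2:1 ratio of H2O to H2, so n(H2) = 0.78208 mol.
In step 2 the H2:NH3 ratio is 3:2, so n(NH3) = 0.52139 mol.
Mass of NH3 = 0.52139 × 17.034 = 8.8813 g.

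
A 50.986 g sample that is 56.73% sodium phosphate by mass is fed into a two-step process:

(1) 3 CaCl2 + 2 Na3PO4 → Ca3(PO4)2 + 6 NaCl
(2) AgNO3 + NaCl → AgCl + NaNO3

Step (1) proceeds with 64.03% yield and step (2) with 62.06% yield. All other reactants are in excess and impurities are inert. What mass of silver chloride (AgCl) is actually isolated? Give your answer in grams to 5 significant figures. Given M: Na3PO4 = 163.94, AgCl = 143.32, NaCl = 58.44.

30.144 g

Pure Na3PO4 = 50.986 × 0.5673 = 28.9244 g.
n(Na3PO4) = 28.9244 / 163.94 = 0.176433 mol.
Step 1 (Na3PO4:NaCl = 2:6): theoretical n(NaCl) = 0.529298 mol; at 64.03% yield, n(NaCl) = 0.338909 mol.
Step 2 (NaCl:AgCl = 1:1): theoretical n(AgCl) = 0.338909 mol, so theoretical mass = 0.338909 × 143.32 = 48.5725 g.
At 62.06% yield, actual mass of AgCl = 48.5725 × 0.6206 = 30.1441 g.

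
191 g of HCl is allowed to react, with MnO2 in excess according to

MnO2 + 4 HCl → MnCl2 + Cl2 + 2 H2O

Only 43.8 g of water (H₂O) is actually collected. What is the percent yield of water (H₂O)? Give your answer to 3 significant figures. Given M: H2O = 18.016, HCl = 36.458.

92.8 %

n(HCl) = 191.0 g / 36.458 g/mol = 5.239 mol.
From the equation the HCl:H2O mole ratio is 4:2, so n(H2O) = 5.239 × 2/4 = 2.619 mol.
Mass of H2O = 2.619 mol × 18.016 g/mol = 47.19 g.
This is the theoretical yield. Percent yield = 43.8 g / 47.19 g × 100% = 92.81%.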